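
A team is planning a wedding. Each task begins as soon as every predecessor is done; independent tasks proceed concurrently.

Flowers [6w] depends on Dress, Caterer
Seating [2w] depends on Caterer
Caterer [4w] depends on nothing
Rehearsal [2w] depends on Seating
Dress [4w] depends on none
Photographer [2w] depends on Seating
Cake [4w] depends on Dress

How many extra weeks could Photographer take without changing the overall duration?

The longest chain is Caterer→Flowers = 4+6 = 10; overall finish 10 weeks.
Longest path through Photographer: 8 weeks (earliest finish 8, latest finish 10).
Slack of Photographer = 8 − 6 = 2 weeks.

2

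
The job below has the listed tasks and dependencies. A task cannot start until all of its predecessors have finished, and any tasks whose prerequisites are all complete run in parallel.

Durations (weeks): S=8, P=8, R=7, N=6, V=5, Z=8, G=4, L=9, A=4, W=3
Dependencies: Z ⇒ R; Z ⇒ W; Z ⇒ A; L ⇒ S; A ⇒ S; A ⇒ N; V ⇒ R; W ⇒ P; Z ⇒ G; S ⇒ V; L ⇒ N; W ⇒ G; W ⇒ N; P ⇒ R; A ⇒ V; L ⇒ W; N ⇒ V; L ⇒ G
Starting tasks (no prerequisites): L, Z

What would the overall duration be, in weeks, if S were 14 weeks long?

As given, the longest chain is Z→A→S→V→R = 8+4+8+5+7 = 32, so the finish is 32 weeks.
S lies on that path, so at 14 weeks the path becomes 38 weeks.
That remains the longest chain; total 38 weeks.

38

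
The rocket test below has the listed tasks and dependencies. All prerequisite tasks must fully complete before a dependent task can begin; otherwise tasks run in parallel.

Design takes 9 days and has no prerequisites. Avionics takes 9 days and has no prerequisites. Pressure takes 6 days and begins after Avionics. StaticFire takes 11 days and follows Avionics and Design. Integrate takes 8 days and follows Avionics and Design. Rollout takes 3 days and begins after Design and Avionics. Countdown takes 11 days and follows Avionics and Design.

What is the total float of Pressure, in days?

5

The longest chain is Design→StaticFire = 9+11 = 20; overall finish 20 days.
Longest path through Pressure: 15 days (earliest finish 15, latest finish 20).
Slack of Pressure = 14 − 9 = 5 days.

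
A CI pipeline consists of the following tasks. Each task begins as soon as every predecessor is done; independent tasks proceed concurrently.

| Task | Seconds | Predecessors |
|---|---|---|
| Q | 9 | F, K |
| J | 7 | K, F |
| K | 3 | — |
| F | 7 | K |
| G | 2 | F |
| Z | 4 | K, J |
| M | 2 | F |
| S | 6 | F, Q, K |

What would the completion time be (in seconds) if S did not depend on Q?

21

Before: longest chain K→F→Q→S = 3+7+9+6 = 25, finish 25.
Without Q→S, S's earliest start moves from 19 to 10.
The longest chain is now K→F→J→Z = 3+7+7+4 = 21, so the plan takes 21 seconds.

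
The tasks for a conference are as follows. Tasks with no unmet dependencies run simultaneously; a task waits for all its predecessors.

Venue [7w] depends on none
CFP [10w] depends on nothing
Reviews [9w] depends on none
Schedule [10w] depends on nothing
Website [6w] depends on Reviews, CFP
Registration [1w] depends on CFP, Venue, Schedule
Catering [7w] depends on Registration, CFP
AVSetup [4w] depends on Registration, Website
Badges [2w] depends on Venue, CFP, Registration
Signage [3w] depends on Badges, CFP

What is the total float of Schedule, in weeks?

Critical path: CFP→Website→AVSetup = 10+6+4 = 20, so the finish is 20 weeks.
Longest path through Schedule: 18 weeks (earliest finish 10, latest finish 12).
So Schedule can slip 12 − 10 = 2 weeks.

2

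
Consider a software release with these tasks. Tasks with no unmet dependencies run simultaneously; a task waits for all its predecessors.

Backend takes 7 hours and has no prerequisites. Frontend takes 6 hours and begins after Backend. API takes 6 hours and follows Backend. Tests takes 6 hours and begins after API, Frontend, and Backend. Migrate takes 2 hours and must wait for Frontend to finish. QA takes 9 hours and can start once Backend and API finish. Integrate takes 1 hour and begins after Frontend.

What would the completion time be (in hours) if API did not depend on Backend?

With the dependency in place, Backend→API→QA = 7+6+9 = 22 sets the finish at 22 hours.
Without Backend→API, API's earliest start moves from 7 to 0.
New critical path: Backend→Frontend→Tests = 7+6+6 = 19 ⇒ 19 hours.

19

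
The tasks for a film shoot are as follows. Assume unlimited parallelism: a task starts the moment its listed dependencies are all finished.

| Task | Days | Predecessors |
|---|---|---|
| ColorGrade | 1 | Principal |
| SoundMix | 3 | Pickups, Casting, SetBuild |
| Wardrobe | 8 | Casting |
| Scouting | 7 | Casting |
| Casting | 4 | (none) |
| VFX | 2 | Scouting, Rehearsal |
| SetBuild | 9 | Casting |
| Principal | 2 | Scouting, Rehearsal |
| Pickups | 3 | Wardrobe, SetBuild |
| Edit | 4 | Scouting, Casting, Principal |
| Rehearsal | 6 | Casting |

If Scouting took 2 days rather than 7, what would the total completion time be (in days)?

Critical path before the change: Casting→SetBuild→Pickups→SoundMix = 4+9+3+3 = 19 giving 19 days.
Scouting has 2 days of float (longest path through it is 17).
That remains the longest chain; total 19 days.

19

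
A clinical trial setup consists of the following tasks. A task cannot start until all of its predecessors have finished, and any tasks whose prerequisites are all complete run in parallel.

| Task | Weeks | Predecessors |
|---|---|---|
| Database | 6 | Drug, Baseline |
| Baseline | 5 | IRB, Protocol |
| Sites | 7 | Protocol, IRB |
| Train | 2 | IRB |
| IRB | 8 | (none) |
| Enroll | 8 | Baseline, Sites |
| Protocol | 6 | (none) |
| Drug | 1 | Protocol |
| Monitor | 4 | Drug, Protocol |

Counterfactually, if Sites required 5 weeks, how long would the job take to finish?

21

Baseline: IRB→Sites→Enroll = 8+7+8 = 23 → 23 weeks.
Sites is on the critical path; changing it to 5 makes that path 21 weeks.
That remains the longest chain; total 21 weeks.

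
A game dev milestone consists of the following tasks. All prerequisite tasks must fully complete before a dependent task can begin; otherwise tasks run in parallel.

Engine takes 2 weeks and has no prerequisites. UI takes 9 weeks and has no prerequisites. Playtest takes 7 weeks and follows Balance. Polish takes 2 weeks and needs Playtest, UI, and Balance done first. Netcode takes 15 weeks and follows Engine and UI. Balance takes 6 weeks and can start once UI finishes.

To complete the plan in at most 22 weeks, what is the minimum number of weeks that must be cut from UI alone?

Current finish: 24 weeks; target: 22.
UI is on every critical path, so each week cut from UI cuts the finish by one (this holds down to a finish of 17).
Need 24 − 22 = 2 weeks off UI → UI becomes 7 weeks, finish becomes 22.

2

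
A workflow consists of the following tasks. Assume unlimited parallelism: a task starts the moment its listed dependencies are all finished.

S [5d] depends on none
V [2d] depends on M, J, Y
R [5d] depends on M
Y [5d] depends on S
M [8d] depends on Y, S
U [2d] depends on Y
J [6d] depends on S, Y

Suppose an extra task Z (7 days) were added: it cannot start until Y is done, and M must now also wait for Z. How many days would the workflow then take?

30

Originally the workflow takes 23 days.
With Z inserted, M now waits for max(Y, S, Z).
New critical path: S→Y→Z→M→R = 5+5+7+8+5 = 30 ⇒ 30 days.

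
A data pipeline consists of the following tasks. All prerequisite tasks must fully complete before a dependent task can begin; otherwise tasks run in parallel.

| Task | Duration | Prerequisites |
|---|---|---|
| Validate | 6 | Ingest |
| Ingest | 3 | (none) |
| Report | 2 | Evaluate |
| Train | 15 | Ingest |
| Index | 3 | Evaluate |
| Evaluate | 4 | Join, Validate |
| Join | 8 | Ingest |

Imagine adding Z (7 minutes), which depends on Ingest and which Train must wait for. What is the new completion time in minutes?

25

Originally the project takes 18 minutes.
With Z inserted, Train now waits for max(Ingest, Z).
New critical path: Ingest→Z→Train = 3+7+15 = 25 ⇒ 25 minutes.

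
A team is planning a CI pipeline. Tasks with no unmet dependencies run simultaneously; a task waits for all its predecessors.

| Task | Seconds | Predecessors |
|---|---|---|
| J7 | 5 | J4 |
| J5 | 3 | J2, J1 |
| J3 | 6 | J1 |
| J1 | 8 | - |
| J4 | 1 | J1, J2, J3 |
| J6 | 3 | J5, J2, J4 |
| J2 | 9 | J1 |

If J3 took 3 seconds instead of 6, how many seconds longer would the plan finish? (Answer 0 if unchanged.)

0

Baseline: J1→J2→J4→J7 = 8+9+1+5 = 23 → 23 seconds.
J3 is off the critical path — its longest chain is 20 seconds, giving 3 of slack.
No other chain overtakes it, so the finish is 23 seconds.
Change in finish: 23 − 23 = +0 seconds.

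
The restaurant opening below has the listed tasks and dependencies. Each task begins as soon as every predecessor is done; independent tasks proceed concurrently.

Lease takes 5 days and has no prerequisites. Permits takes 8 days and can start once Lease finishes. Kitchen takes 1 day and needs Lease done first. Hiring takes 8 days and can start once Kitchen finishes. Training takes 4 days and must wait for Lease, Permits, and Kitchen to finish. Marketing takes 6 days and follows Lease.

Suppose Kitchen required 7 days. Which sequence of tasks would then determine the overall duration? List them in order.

Lease, Kitchen, Hiring

The binding path is Lease→Permits→Training = 5+8+4 = 17; finish at 17 days.
Kitchen has 3 days of float (longest path through it is 14).
The binding chain switches to Lease→Kitchen→Hiring = 5+7+8 = 20; finish 20 days.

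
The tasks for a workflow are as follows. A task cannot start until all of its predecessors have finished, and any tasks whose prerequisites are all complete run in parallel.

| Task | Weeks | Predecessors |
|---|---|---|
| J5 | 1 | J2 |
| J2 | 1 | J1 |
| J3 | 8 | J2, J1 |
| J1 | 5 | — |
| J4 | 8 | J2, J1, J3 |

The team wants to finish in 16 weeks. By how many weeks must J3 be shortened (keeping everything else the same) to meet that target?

6

Current finish: 22 weeks; target: 16.
J3 is on every critical path, so each week cut from J3 cuts the finish by one (this holds down to a finish of 15).
Need 22 − 16 = 6 weeks off J3 → J3 becomes 2 weeks, finish becomes 16.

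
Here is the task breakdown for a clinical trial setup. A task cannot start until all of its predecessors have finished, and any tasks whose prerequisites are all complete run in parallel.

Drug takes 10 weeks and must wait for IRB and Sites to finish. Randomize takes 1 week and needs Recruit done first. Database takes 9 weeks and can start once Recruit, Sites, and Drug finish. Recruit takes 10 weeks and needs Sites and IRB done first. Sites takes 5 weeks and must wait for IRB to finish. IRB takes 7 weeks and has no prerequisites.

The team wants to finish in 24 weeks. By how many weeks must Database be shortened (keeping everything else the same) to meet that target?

7

Current finish: 31 weeks; target: 24.
Database is on every critical path, so each week cut from Database cuts the finish by one (this holds down to a finish of 23).
Need 31 − 24 = 7 weeks off Database → Database becomes 2 weeks, finish becomes 24.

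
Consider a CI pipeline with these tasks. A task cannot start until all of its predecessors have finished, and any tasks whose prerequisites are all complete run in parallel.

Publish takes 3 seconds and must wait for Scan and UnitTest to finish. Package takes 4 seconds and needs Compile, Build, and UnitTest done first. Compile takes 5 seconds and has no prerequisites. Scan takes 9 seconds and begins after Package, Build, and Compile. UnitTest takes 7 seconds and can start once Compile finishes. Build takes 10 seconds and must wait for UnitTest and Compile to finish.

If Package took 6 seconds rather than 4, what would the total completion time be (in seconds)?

40

Critical path before the change: Compile→UnitTest→Build→Package→Scan→Publish = 5+7+10+4+9+3 = 38 giving 38 seconds.
Since Package is critical, the +2 change carries straight to that chain (now 40 seconds).
No other chain overtakes it, so the finish is 40 seconds.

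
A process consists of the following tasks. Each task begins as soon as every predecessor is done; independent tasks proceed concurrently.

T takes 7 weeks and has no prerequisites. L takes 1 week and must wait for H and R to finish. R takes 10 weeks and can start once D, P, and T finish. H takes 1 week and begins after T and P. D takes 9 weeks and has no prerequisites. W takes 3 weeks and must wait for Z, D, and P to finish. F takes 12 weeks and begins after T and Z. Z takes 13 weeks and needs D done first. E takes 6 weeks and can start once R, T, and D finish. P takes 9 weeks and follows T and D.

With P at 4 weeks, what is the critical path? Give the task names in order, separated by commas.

D, Z, F

Actual critical path: D→P→R→E = 9+9+10+6 = 34 ⇒ 34 weeks.
P lies on that path, so at 4 weeks the path becomes 29 weeks.
New critical path: D→Z→F = 9+13+12 = 34 ⇒ 34 weeks.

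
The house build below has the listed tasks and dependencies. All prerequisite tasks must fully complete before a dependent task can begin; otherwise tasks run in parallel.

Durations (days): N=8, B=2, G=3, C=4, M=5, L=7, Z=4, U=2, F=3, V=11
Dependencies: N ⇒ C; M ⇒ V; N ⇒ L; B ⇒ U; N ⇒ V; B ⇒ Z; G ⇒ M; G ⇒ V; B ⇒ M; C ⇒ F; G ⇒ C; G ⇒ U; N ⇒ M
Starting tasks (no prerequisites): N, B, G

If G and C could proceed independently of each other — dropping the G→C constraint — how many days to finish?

24

Before: longest chain N→M→V = 8+5+11 = 24, finish 24.
Dropping G→C doesn't change C's earliest start (8); another predecessor still binds.
After: N→M→V = 8+5+11 = 24 → 24 days.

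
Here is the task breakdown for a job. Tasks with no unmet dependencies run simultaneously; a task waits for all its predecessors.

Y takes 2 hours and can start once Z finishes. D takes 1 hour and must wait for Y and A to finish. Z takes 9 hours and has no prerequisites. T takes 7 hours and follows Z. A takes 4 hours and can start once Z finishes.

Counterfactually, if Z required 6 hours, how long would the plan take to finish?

As given, the longest chain is Z→T = 9+7 = 16, so the finish is 16 hours.
Z is on the critical path; changing it to 6 makes that path 13 hours.
That remains the longest chain; total 13 hours.

13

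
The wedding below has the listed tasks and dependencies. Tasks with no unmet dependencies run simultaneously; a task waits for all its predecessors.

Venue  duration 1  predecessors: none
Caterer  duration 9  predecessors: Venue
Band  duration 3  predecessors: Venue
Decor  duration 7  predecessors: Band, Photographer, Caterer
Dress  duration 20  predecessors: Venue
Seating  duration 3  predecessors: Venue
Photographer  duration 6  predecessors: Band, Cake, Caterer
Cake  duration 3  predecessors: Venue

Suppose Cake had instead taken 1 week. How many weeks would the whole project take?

23

The binding path is Venue→Caterer→Photographer→Decor = 1+9+6+7 = 23; finish at 23 weeks.
The longest path through Cake is only 17 weeks, so Cake has float 6.
That remains the longest chain; total 23 weeks.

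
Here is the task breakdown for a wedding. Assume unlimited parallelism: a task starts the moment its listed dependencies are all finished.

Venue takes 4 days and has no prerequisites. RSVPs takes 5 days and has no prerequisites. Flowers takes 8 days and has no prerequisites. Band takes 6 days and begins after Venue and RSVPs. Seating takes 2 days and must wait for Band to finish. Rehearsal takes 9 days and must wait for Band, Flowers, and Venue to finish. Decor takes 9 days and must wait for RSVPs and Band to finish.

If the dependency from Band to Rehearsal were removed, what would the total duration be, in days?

20

Original critical path: RSVPs→Band→Rehearsal = 5+6+9 = 20 ⇒ 20 days.
Without Band→Rehearsal, Rehearsal's earliest start moves from 11 to 8.
New critical path: RSVPs→Band→Decor = 5+6+9 = 20 ⇒ 20 days.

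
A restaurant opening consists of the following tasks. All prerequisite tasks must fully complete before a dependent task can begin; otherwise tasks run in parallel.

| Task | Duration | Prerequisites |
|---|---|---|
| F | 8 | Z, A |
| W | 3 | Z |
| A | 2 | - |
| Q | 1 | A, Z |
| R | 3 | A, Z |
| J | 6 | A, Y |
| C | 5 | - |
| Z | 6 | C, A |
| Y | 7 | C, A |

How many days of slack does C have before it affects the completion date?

The longest chain is C→Z→F = 5+6+8 = 19; overall finish 19 days.
Longest path through C: 19 days (earliest finish 5, latest finish 5).
So C can slip 5 − 5 = 0 days.

0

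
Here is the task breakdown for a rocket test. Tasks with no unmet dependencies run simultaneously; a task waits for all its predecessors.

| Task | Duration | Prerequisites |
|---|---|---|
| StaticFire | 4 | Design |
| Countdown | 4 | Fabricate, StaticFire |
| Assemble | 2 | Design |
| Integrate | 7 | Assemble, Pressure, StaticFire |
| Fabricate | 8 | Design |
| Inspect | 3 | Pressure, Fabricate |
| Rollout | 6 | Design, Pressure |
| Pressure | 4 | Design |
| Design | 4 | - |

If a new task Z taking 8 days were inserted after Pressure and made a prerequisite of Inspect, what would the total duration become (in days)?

19

Originally the rocket test takes 16 days.
With Z inserted, Inspect now waits for max(Pressure, Fabricate, Z).
New critical path: Design→Pressure→Z→Inspect = 4+4+8+3 = 19 ⇒ 19 days.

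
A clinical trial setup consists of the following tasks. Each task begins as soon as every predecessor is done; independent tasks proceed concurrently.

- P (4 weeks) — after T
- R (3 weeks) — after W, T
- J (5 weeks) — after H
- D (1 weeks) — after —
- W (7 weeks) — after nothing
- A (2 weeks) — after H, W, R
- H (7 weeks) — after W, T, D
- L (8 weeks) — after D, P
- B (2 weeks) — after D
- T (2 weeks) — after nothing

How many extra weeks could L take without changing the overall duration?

The longest chain is W→H→J = 7+7+5 = 19; overall finish 19 weeks.
L finishes as early as 14 and must finish by 19.
So L can slip 19 − 14 = 5 weeks.

5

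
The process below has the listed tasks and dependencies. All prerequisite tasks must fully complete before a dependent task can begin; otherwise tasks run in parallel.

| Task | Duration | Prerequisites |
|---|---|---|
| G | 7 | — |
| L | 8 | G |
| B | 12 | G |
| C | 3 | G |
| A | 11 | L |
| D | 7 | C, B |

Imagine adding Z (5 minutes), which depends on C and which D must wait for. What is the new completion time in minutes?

26

Originally the project takes 26 minutes.
With Z inserted, D now waits for max(C, B, Z).
New critical path: G→L→A = 7+8+11 = 26 ⇒ 26 minutes.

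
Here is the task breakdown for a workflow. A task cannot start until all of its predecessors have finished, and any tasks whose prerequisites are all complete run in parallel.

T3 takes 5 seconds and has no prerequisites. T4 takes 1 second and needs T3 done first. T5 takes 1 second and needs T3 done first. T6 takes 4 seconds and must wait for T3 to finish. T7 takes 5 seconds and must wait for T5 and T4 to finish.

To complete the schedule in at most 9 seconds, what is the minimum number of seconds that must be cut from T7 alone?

Current finish: 11 seconds; target: 9.
T7 is on every critical path, so each second cut from T7 cuts the finish by one (this holds down to a finish of 9).
Need 11 − 9 = 2 seconds off T7 → T7 becomes 3 seconds, finish becomes 9.

2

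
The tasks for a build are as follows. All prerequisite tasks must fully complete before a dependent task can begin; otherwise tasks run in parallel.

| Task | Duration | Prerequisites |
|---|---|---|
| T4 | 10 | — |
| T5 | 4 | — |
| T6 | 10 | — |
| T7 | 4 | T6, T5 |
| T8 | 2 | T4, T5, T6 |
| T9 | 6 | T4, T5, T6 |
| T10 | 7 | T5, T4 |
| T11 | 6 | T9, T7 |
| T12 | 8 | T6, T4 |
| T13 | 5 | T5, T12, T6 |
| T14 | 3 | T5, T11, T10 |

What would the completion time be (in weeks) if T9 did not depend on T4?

25

Original critical path: T4→T9→T11→T14 = 10+6+6+3 = 25 ⇒ 25 weeks.
Dropping T4→T9 doesn't change T9's earliest start (10); another predecessor still binds.
After: T6→T9→T11→T14 = 10+6+6+3 = 25 → 25 weeks.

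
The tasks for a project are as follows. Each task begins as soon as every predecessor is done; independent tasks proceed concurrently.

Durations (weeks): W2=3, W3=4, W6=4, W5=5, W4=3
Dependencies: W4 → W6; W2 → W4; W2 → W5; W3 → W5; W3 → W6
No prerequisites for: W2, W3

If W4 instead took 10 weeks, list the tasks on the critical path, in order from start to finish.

W2, W4, W6

Actual critical path: W2→W4→W6 = 3+3+4 = 10 ⇒ 10 weeks.
W4 lies on that path, so at 10 weeks the path becomes 17 weeks.
That remains the longest chain; total 17 weeks.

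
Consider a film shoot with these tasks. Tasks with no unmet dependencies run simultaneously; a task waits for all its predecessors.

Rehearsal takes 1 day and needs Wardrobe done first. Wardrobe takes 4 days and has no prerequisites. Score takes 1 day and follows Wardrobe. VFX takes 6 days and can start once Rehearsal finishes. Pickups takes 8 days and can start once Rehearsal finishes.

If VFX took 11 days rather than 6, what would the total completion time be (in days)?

16

Actual critical path: Wardrobe→Rehearsal→Pickups = 4+1+8 = 13 ⇒ 13 days.
VFX has 2 days of float (longest path through it is 11).
New critical path: Wardrobe→Rehearsal→VFX = 4+1+11 = 16 ⇒ 16 days.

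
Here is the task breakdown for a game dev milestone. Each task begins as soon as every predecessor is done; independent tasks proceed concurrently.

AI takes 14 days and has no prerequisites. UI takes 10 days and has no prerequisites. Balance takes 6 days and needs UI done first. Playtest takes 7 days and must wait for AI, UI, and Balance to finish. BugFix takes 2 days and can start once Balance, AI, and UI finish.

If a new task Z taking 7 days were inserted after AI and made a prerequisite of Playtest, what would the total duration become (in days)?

Originally the plan takes 23 days.
With Z inserted, Playtest now waits for max(AI, UI, Balance, Z).
New critical path: AI→Z→Playtest = 14+7+7 = 28 ⇒ 28 days.

28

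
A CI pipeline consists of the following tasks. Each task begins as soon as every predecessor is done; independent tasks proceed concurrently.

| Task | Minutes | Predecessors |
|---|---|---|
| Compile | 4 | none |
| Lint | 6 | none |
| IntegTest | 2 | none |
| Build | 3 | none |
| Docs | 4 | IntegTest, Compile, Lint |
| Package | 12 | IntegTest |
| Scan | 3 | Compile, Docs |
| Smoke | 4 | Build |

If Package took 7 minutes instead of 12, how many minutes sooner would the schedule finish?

The binding path is IntegTest→Package = 2+12 = 14; finish at 14 minutes.
Package is on the critical path; changing it to 7 makes that path 9 minutes.
New critical path: Lint→Docs→Scan = 6+4+3 = 13 ⇒ 13 minutes.
Change in finish: 13 − 14 = -1 minutes.

1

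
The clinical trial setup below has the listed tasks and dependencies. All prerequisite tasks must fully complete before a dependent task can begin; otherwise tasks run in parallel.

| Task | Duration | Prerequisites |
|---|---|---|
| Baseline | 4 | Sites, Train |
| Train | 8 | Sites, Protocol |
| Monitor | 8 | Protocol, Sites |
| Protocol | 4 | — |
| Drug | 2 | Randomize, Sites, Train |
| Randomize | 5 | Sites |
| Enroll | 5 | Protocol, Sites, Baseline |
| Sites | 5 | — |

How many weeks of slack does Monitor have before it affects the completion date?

Critical path: Sites→Train→Baseline→Enroll = 5+8+4+5 = 22, so the finish is 22 weeks.
The longest chain containing Monitor totals 13 weeks.
Slack of Monitor = 14 − 5 = 9 weeks.

9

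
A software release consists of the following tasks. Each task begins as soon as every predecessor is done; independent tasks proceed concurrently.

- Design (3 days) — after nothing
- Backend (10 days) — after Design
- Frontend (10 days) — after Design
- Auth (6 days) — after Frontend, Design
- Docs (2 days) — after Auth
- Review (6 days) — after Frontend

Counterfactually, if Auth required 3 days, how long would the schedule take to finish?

The binding path is Design→Frontend→Auth→Docs = 3+10+6+2 = 21; finish at 21 days.
Auth lies on that path, so at 3 days the path becomes 18 days.
The binding chain switches to Design→Frontend→Review = 3+10+6 = 19; finish 19 days.

19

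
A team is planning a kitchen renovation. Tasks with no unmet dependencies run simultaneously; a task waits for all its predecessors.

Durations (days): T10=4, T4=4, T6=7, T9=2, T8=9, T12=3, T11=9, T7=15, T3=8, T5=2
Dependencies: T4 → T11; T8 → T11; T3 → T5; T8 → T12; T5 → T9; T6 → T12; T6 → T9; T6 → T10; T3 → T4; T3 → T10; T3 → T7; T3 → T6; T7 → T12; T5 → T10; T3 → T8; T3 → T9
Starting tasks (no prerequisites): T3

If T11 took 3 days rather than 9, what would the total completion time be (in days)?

Actual critical path: T3→T8→T11 = 8+9+9 = 26 ⇒ 26 days.
T11 is on the critical path; changing it to 3 makes that path 20 days.
Now T3→T7→T12 = 8+15+3 = 26 is longest, so the finish becomes 26 days.

26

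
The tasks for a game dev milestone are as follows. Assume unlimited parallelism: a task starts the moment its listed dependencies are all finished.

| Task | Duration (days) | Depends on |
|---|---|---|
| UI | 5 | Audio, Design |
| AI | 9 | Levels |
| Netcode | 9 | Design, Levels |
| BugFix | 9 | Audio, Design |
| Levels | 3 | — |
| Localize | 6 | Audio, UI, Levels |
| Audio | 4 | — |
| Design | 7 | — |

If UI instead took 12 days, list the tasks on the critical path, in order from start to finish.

As given, the longest chain is Design→UI→Localize = 7+5+6 = 18, so the finish is 18 days.
UI is on the critical path; changing it to 12 makes that path 25 days.
That remains the longest chain; total 25 days.

Design, UI, Localize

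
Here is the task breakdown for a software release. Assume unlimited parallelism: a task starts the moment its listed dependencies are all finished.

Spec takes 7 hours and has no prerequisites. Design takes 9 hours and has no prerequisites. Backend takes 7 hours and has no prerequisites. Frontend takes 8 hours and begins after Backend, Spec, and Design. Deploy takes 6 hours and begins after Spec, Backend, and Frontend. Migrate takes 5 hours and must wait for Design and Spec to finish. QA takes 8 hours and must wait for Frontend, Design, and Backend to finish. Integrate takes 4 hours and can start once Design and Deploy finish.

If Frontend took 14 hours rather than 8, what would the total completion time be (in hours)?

33

The binding path is Design→Frontend→Deploy→Integrate = 9+8+6+4 = 27; finish at 27 hours.
Frontend is on the critical path; changing it to 14 makes that path 33 hours.
That remains the longest chain; total 33 hours.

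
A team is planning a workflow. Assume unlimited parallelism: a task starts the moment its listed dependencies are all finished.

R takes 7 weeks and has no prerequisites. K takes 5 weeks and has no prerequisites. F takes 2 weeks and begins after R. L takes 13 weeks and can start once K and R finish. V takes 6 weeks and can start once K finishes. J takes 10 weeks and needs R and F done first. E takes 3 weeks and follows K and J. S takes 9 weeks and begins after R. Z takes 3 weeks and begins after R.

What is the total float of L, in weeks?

Critical path: R→F→J→E = 7+2+10+3 = 22, so the finish is 22 weeks.
Longest path through L: 20 weeks (earliest finish 20, latest finish 22).
So L can slip 22 − 20 = 2 weeks.

2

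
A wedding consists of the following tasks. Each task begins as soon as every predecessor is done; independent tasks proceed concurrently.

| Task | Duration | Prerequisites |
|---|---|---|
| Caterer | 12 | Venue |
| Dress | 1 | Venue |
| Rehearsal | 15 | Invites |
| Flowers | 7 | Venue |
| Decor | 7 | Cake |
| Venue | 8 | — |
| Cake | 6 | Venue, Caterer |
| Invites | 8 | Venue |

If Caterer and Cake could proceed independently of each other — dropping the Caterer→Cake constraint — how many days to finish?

Before: longest chain Venue→Caterer→Cake→Decor = 8+12+6+7 = 33, finish 33.
Without Caterer→Cake, Cake's earliest start moves from 20 to 8.
New critical path: Venue→Invites→Rehearsal = 8+8+15 = 31 ⇒ 31 days.

31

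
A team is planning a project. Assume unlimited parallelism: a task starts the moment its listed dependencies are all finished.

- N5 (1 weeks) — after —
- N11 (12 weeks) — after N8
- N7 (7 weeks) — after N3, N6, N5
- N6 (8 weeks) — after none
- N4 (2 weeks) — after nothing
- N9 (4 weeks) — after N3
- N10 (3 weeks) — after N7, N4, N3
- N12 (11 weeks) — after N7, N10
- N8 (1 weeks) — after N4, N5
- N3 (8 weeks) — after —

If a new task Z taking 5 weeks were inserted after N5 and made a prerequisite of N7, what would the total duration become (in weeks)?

29

Originally the project takes 29 weeks.
With Z inserted, N7 now waits for max(N3, N6, N5, Z).
New critical path: N3→N7→N10→N12 = 8+7+3+11 = 29 ⇒ 29 weeks.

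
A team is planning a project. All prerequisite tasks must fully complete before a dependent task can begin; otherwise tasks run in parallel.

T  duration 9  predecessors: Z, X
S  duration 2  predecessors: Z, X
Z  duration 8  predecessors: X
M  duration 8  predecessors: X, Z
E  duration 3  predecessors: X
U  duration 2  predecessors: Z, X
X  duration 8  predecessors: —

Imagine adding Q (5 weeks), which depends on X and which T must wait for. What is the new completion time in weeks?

25

Originally the job takes 25 weeks.
With Q inserted, T now waits for max(Z, X, Q).
New critical path: X→Z→T = 8+8+9 = 25 ⇒ 25 weeks.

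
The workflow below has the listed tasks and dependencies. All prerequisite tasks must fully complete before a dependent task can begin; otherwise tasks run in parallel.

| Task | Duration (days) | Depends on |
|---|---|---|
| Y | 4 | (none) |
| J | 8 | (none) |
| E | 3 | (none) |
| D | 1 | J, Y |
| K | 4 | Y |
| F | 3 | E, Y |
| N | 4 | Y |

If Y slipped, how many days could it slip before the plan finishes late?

1

Critical path: J→D = 8+1 = 9, so the finish is 9 days.
Y finishes as early as 4 and must finish by 5.
Slack of Y = 1 − 0 = 1 day.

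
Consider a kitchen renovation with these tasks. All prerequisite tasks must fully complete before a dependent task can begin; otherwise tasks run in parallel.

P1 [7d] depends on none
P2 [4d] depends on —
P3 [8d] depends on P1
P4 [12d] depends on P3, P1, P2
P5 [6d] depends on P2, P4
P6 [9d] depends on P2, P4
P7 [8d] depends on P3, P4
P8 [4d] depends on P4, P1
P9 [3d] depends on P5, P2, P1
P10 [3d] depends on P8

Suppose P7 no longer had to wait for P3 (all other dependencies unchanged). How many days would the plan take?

Original critical path: P1→P3→P4→P5→P9 = 7+8+12+6+3 = 36 ⇒ 36 days.
Dropping P3→P7 doesn't change P7's earliest start (27); another predecessor still binds.
New critical path: P1→P3→P4→P5→P9 = 7+8+12+6+3 = 36 ⇒ 36 days.

36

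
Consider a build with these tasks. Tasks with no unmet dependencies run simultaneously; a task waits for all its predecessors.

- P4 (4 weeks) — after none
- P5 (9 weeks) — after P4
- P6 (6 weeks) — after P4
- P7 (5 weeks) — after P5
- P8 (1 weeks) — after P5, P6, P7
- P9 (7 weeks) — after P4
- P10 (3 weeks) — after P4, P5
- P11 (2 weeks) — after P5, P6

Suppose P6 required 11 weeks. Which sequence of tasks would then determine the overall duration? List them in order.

P4, P5, P7, P8

Actual critical path: P4→P5→P7→P8 = 4+9+5+1 = 19 ⇒ 19 weeks.
P6 has 7 weeks of float (longest path through it is 12).
No other chain overtakes it, so the finish is 19 weeks.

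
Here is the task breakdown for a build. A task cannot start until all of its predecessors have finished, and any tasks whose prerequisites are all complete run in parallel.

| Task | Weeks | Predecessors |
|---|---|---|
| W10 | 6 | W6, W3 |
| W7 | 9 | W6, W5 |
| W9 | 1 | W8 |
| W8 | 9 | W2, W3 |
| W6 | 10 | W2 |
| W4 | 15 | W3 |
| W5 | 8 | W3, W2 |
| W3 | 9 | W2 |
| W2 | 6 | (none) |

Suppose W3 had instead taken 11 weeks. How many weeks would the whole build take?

34

As given, the longest chain is W2→W3→W5→W7 = 6+9+8+9 = 32, so the finish is 32 weeks.
W3 lies on that path, so at 11 weeks the path becomes 34 weeks.
That remains the longest chain; total 34 weeks.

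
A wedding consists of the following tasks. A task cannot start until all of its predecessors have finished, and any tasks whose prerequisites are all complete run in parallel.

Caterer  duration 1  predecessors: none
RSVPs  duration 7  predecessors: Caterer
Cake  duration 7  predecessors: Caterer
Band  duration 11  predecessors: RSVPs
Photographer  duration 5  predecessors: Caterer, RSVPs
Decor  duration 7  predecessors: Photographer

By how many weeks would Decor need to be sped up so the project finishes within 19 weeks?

Current finish: 20 weeks; target: 19.
Decor is on every critical path, so each week cut from Decor cuts the finish by one (this holds down to a finish of 19).
Need 20 − 19 = 1 week off Decor → Decor becomes 6 weeks, finish becomes 19.

1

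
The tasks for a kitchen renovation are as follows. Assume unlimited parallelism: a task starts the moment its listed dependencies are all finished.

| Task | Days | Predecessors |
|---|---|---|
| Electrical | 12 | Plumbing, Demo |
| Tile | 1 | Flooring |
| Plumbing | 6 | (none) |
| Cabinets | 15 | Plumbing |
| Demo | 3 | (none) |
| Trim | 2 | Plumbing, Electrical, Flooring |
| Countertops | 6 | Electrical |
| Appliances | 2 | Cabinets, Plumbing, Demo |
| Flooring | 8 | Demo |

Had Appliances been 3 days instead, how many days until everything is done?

24

The binding path is Plumbing→Electrical→Countertops = 6+12+6 = 24; finish at 24 days.
Appliances has 1 day of float (longest path through it is 23).
The critical path is still Plumbing→Electrical→Countertops; finish is now 24 days.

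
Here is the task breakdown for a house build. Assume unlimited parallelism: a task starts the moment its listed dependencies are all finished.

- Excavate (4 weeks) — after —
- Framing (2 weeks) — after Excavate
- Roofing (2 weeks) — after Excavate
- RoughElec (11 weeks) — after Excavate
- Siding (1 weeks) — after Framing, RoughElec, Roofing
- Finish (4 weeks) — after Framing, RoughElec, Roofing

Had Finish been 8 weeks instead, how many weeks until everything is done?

As given, the longest chain is Excavate→RoughElec→Finish = 4+11+4 = 19, so the finish is 19 weeks.
Finish lies on that path, so at 8 weeks the path becomes 23 weeks.
That remains the longest chain; total 23 weeks.

23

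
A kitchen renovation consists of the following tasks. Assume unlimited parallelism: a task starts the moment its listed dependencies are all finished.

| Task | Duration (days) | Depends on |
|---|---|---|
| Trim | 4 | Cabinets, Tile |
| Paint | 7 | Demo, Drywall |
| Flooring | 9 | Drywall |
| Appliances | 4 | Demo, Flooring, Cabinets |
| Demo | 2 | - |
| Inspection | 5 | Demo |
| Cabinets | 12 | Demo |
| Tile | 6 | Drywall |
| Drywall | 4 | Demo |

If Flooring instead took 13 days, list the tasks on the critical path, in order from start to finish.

Demo, Drywall, Flooring, Appliances

Actual critical path: Demo→Drywall→Flooring→Appliances = 2+4+9+4 = 19 ⇒ 19 days.
Flooring lies on that path, so at 13 days the path becomes 23 days.
No other chain overtakes it, so the finish is 23 days.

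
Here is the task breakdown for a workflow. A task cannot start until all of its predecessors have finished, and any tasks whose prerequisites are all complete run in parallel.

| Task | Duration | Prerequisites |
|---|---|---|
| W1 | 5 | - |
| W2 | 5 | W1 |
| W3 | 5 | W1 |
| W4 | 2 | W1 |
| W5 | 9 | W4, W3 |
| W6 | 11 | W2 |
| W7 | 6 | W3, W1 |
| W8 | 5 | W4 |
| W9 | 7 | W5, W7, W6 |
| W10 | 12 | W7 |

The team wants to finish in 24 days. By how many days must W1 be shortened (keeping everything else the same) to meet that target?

4

Current finish: 28 days; target: 24.
W1 is on every critical path, so each day cut from W1 cuts the finish by one (this holds down to a finish of 24).
Need 28 − 24 = 4 days off W1 → W1 becomes 1 day, finish becomes 24.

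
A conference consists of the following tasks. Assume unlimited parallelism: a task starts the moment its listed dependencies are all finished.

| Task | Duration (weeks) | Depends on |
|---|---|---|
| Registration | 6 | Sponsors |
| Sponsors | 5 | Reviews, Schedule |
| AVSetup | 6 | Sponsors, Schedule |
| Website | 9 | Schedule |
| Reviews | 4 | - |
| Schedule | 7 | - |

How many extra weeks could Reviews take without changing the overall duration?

3

Critical path: Schedule→Sponsors→Registration = 7+5+6 = 18, so the finish is 18 weeks.
Reviews finishes as early as 4 and must finish by 7.
Float = 18 − 15 = 3.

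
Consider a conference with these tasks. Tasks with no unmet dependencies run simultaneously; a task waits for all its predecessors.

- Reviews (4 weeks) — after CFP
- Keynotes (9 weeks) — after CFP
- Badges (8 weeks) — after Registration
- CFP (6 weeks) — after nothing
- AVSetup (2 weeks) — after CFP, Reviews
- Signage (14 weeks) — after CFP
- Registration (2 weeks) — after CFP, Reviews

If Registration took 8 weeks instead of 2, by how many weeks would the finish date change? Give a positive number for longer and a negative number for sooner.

As given, the longest chain is CFP→Reviews→Registration→Badges = 6+4+2+8 = 20, so the finish is 20 weeks.
Registration lies on that path, so at 8 weeks the path becomes 26 weeks.
No other chain overtakes it, so the finish is 26 weeks.
Change in finish: 26 − 20 = +6 weeks.

6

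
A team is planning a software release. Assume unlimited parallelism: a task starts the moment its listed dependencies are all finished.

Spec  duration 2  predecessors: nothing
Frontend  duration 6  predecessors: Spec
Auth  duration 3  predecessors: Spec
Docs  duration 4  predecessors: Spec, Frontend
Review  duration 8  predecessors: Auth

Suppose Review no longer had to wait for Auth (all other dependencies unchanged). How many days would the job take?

Original critical path: Spec→Auth→Review = 2+3+8 = 13 ⇒ 13 days.
Without Auth→Review, Review's earliest start moves from 5 to 0.
After: Spec→Frontend→Docs = 2+6+4 = 12 → 12 days.

12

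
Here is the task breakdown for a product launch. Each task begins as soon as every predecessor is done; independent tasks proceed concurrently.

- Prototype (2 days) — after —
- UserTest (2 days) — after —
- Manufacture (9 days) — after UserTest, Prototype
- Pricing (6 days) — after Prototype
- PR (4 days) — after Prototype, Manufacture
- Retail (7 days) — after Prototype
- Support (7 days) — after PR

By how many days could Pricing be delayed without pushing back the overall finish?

14

Prototype→Manufacture→PR→Support = 2+9+4+7 = 22 sets the makespan at 22 days.
Pricing finishes as early as 8 and must finish by 22.
So Pricing can slip 22 − 8 = 14 days.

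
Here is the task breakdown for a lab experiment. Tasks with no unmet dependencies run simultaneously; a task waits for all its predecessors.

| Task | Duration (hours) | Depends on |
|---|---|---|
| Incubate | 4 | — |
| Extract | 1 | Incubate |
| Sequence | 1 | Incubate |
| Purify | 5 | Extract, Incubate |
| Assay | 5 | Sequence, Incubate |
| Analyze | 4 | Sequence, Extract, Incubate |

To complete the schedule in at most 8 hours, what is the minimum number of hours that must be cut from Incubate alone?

2

Current finish: 10 hours; target: 8.
Incubate is on every critical path, so each hour cut from Incubate cuts the finish by one (this holds down to a finish of 7).
Need 10 − 8 = 2 hours off Incubate → Incubate becomes 2 hours, finish becomes 8.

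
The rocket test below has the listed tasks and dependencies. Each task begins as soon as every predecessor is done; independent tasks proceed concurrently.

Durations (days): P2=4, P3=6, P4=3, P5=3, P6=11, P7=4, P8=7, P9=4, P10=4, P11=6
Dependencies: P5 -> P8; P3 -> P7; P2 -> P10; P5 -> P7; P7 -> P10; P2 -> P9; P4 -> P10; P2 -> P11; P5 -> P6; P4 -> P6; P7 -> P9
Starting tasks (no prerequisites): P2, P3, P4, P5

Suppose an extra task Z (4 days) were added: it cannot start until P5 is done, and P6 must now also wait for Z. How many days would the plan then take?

Originally the plan takes 14 days.
With Z inserted, P6 now waits for max(P4, P5, Z).
New critical path: P5→Z→P6 = 3+4+11 = 18 ⇒ 18 days.

18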